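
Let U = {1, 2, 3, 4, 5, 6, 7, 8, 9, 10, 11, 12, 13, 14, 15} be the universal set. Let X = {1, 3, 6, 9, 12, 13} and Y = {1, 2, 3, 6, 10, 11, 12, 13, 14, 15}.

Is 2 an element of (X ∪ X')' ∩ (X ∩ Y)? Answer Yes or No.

2 ∉ X, so 2 ∈ X'
2 ∉ X and 2 ∈ X', so 2 ∈ X ∪ X'
2 ∉ (X ∪ X')' since 2 ∈ (X ∪ X')
2 ∉ X and 2 ∈ Y, so 2 ∉ X ∩ Y
2 ∉ (X ∪ X')' and 2 ∉ (X ∩ Y), so 2 ∉ (X ∪ X')' ∩ (X ∩ Y)

No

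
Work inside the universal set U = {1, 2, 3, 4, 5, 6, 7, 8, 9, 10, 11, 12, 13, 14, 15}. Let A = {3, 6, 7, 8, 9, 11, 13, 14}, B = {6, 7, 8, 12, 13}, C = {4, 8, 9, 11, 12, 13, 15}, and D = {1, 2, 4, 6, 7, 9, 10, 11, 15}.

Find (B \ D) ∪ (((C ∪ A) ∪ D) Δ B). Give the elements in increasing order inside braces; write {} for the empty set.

{1, 2, 3, 4, 8, 9, 10, 11, 12, 13, 14, 15}

B \ D = {8, 12, 13}
C ∪ A = {3, 4, 6, 7, 8, 9, 11, 12, 13, 14, 15}
(C ∪ A) ∪ D = {1, 2, 3, 4, 6, 7, 8, 9, 10, 11, 12, 13, 14, 15}
((C ∪ A) ∪ D) Δ B = {1, 2, 3, 4, 9, 10, 11, 14, 15}
(B \ D) ∪ (((C ∪ A) ∪ D) Δ B) = {1, 2, 3, 4, 8, 9, 10, 11, 12, 13, 14, 15}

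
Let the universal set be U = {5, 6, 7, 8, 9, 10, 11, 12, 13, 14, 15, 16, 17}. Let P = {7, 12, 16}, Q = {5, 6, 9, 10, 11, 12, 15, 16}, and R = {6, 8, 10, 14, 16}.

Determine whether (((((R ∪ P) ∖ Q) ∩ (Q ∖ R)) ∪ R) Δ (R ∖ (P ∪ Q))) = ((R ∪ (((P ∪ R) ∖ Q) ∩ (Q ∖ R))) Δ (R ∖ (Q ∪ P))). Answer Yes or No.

R ∪ P = {6, 7, 8, 10, 12, 14, 16}
(R ∪ P) ∖ Q = {7, 8, 14}
Q ∖ R = {5, 9, 11, 12, 15}
((R ∪ P) ∖ Q) ∩ (Q ∖ R) = {}
(((R ∪ P) ∖ Q) ∩ (Q ∖ R)) ∪ R = {6, 8, 10, 14, 16}
P ∪ Q = {5, 6, 7, 9, 10, 11, 12, 15, 16}
R ∖ (P ∪ Q) = {8, 14}
((((R ∪ P) ∖ Q) ∩ (Q ∖ R)) ∪ R) Δ (R ∖ (P ∪ Q)) = {6, 10, 16}
P ∪ R = {6, 7, 8, 10, 12, 14, 16}
(P ∪ R) ∖ Q = {7, 8, 14}
((P ∪ R) ∖ Q) ∩ (Q ∖ R) = {}
R ∪ (((P ∪ R) ∖ Q) ∩ (Q ∖ R)) = {6, 8, 10, 14, 16}
Q ∪ P = {5, 6, 7, 9, 10, 11, 12, 15, 16}
R ∖ (Q ∪ P) = {8, 14}
(R ∪ (((P ∪ R) ∖ Q) ∩ (Q ∖ R))) Δ (R ∖ (Q ∪ P)) = {6, 10, 16}
Both equal {6, 10, 16}, so ((((R ∪ P) ∖ Q) ∩ (Q ∖ R)) ∪ R) Δ (R ∖ (P ∪ Q)) = (R ∪ (((P ∪ R) ∖ Q) ∩ (Q ∖ R))) Δ (R ∖ (Q ∪ P)).

Yes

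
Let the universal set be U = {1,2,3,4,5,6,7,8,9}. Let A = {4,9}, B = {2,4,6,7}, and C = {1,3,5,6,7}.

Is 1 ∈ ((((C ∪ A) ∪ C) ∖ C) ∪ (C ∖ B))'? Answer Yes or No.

1 ∈ C and 1 ∉ A, so 1 ∈ C ∪ A
1 ∈ (C ∪ A) and 1 ∈ C, so 1 ∈ (C ∪ A) ∪ C
1 ∈ ((C ∪ A) ∪ C) and 1 ∈ C, so 1 ∉ ((C ∪ A) ∪ C) ∖ C
1 ∈ C and 1 ∉ B, so 1 ∈ C ∖ B
1 ∉ (((C ∪ A) ∪ C) ∖ C) and 1 ∈ (C ∖ B), so 1 ∈ (((C ∪ A) ∪ C) ∖ C) ∪ (C ∖ B)
1 ∉ ((((C ∪ A) ∪ C) ∖ C) ∪ (C ∖ B))' since 1 ∈ ((((C ∪ A) ∪ C) ∖ C) ∪ (C ∖ B))

No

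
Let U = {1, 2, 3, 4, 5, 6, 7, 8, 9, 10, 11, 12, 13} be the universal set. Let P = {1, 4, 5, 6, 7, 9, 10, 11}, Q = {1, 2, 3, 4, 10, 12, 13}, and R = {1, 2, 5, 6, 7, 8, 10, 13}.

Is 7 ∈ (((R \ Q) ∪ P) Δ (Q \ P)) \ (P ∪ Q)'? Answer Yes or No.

Yes

7 ∈ R and 7 ∉ Q, so 7 ∈ R \ Q
7 ∈ (R \ Q) and 7 ∈ P, so 7 ∈ (R \ Q) ∪ P
7 ∉ Q and 7 ∈ P, so 7 ∉ Q \ P
7 ∈ ((R \ Q) ∪ P) and 7 ∉ (Q \ P), so 7 ∈ ((R \ Q) ∪ P) Δ (Q \ P)
7 ∈ P and 7 ∉ Q, so 7 ∈ P ∪ Q
7 ∉ (P ∪ Q)' since 7 ∈ (P ∪ Q)
7 ∈ (((R \ Q) ∪ P) Δ (Q \ P)) and 7 ∉ (P ∪ Q)', so 7 ∈ (((R \ Q) ∪ P) Δ (Q \ P)) \ (P ∪ Q)'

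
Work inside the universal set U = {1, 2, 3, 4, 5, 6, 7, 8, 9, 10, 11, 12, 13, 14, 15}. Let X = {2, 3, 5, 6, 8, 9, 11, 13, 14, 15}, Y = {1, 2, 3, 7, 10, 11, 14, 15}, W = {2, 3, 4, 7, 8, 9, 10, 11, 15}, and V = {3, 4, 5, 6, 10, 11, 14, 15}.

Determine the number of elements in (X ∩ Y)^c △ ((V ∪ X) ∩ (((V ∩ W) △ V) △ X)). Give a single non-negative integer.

11

X ∩ Y = {2, 3, 11, 14, 15}
(X ∩ Y)^c = {1, 4, 5, 6, 7, 8, 9, 10, 12, 13}
V ∪ X = {2, 3, 4, 5, 6, 8, 9, 10, 11, 13, 14, 15}
V ∩ W = {3, 4, 10, 11, 15}
(V ∩ W) △ V = {5, 6, 14}
((V ∩ W) △ V) △ X = {2, 3, 8, 9, 11, 13, 15}
(V ∪ X) ∩ (((V ∩ W) △ V) △ X) = {2, 3, 8, 9, 11, 13, 15}
(X ∩ Y)^c △ ((V ∪ X) ∩ (((V ∩ W) △ V) △ X)) = {1, 2, 3, 4, 5, 6, 7, 10, 11, 12, 15}
|(X ∩ Y)^c △ ((V ∪ X) ∩ (((V ∩ W) △ V) △ X))| = 11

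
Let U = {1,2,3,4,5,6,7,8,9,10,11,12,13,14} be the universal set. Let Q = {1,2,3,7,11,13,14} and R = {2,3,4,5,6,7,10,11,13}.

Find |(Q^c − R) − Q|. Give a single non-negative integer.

Q^c = {4,5,6,8,9,10,12}
Q^c − R = {8,9,12}
(Q^c − R) − Q = {8,9,12}
|(Q^c − R) − Q| = 3

3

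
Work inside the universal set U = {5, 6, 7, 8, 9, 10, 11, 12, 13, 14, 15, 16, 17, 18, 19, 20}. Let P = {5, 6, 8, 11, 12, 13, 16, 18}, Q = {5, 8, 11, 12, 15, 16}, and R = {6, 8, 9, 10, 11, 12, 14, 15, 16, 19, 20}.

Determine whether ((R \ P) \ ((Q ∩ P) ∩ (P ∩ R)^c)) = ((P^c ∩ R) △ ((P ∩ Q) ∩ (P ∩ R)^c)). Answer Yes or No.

No

R \ P = {9, 10, 14, 15, 19, 20}
Q ∩ P = {5, 8, 11, 12, 16}
P ∩ R = {6, 8, 11, 12, 16}
(P ∩ R)^c = {5, 7, 9, 10, 13, 14, 15, 17, 18, 19, 20}
(Q ∩ P) ∩ (P ∩ R)^c = {5}
(R \ P) \ ((Q ∩ P) ∩ (P ∩ R)^c) = {9, 10, 14, 15, 19, 20}
P^c = {7, 9, 10, 14, 15, 17, 19, 20}
P^c ∩ R = {9, 10, 14, 15, 19, 20}
P ∩ Q = {5, 8, 11, 12, 16}
(P ∩ Q) ∩ (P ∩ R)^c = {5}
(P^c ∩ R) △ ((P ∩ Q) ∩ (P ∩ R)^c) = {5, 9, 10, 14, 15, 19, 20}
5 ∈ (P^c ∩ R) △ ((P ∩ Q) ∩ (P ∩ R)^c) but 5 ∉ (R \ P) \ ((Q ∩ P) ∩ (P ∩ R)^c), so they differ.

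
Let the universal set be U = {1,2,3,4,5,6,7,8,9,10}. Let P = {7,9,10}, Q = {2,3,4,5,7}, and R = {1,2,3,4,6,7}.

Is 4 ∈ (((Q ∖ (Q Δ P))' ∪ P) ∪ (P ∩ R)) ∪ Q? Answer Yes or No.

4 ∈ Q and 4 ∉ P, so 4 ∈ Q Δ P
4 ∈ Q and 4 ∈ (Q Δ P), so 4 ∉ Q ∖ (Q Δ P)
4 ∈ (Q ∖ (Q Δ P))' since 4 ∉ (Q ∖ (Q Δ P))
4 ∈ (Q ∖ (Q Δ P))' and 4 ∉ P, so 4 ∈ (Q ∖ (Q Δ P))' ∪ P
4 ∉ P and 4 ∈ R, so 4 ∉ P ∩ R
4 ∈ ((Q ∖ (Q Δ P))' ∪ P) and 4 ∉ (P ∩ R), so 4 ∈ ((Q ∖ (Q Δ P))' ∪ P) ∪ (P ∩ R)
4 ∈ (((Q ∖ (Q Δ P))' ∪ P) ∪ (P ∩ R)) and 4 ∈ Q, so 4 ∈ (((Q ∖ (Q Δ P))' ∪ P) ∪ (P ∩ R)) ∪ Q

Yes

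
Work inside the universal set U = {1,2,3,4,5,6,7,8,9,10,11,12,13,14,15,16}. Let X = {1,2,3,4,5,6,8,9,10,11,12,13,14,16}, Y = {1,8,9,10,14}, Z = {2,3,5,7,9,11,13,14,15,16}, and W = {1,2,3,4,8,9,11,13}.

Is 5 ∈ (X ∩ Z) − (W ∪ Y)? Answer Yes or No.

Yes

5 ∈ X and 5 ∈ Z, so 5 ∈ X ∩ Z
5 ∉ W and 5 ∉ Y, so 5 ∉ W ∪ Y
5 ∈ (X ∩ Z) and 5 ∉ (W ∪ Y), so 5 ∈ (X ∩ Z) − (W ∪ Y)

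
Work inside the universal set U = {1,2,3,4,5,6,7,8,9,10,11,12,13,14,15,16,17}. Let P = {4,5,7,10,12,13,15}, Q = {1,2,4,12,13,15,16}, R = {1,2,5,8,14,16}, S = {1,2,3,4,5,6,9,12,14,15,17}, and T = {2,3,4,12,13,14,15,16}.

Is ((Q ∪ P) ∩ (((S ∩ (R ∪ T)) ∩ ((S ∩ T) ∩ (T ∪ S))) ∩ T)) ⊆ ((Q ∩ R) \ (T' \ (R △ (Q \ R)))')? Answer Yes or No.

Q ∪ P = {1,2,4,5,7,10,12,13,15,16}
R ∪ T = {1,2,3,4,5,8,12,13,14,15,16}
S ∩ (R ∪ T) = {1,2,3,4,5,12,14,15}
S ∩ T = {2,3,4,12,14,15}
T ∪ S = {1,2,3,4,5,6,9,12,13,14,15,16,17}
(S ∩ T) ∩ (T ∪ S) = {2,3,4,12,14,15}
(S ∩ (R ∪ T)) ∩ ((S ∩ T) ∩ (T ∪ S)) = {2,3,4,12,14,15}
((S ∩ (R ∪ T)) ∩ ((S ∩ T) ∩ (T ∪ S))) ∩ T = {2,3,4,12,14,15}
(Q ∪ P) ∩ (((S ∩ (R ∪ T)) ∩ ((S ∩ T) ∩ (T ∪ S))) ∩ T) = {2,4,12,15}
Q ∩ R = {1,2,16}
T' = {1,5,6,7,8,9,10,11,17}
Q \ R = {4,12,13,15}
R △ (Q \ R) = {1,2,4,5,8,12,13,14,15,16}
T' \ (R △ (Q \ R)) = {6,7,9,10,11,17}
(T' \ (R △ (Q \ R)))' = {1,2,3,4,5,8,12,13,14,15,16}
(Q ∩ R) \ (T' \ (R △ (Q \ R)))' = {}
2 ∈ (Q ∪ P) ∩ (((S ∩ (R ∪ T)) ∩ ((S ∩ T) ∩ (T ∪ S))) ∩ T) but 2 ∉ (Q ∩ R) \ (T' \ (R △ (Q \ R)))', so the inclusion fails.

No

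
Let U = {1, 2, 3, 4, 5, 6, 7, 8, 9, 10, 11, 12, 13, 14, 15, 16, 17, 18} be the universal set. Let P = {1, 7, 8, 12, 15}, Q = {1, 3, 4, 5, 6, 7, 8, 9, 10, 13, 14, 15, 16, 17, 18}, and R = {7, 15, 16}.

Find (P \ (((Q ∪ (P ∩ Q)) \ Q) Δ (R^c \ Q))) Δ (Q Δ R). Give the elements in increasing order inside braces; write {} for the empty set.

{3, 4, 5, 6, 7, 9, 10, 13, 14, 15, 17, 18}

P ∩ Q = {1, 7, 8, 15}
Q ∪ (P ∩ Q) = {1, 3, 4, 5, 6, 7, 8, 9, 10, 13, 14, 15, 16, 17, 18}
(Q ∪ (P ∩ Q)) \ Q = {}
R^c = {1, 2, 3, 4, 5, 6, 8, 9, 10, 11, 12, 13, 14, 17, 18}
R^c \ Q = {2, 11, 12}
((Q ∪ (P ∩ Q)) \ Q) Δ (R^c \ Q) = {2, 11, 12}
P \ (((Q ∪ (P ∩ Q)) \ Q) Δ (R^c \ Q)) = {1, 7, 8, 15}
Q Δ R = {1, 3, 4, 5, 6, 8, 9, 10, 13, 14, 17, 18}
(P \ (((Q ∪ (P ∩ Q)) \ Q) Δ (R^c \ Q))) Δ (Q Δ R) = {3, 4, 5, 6, 7, 9, 10, 13, 14, 15, 17, 18}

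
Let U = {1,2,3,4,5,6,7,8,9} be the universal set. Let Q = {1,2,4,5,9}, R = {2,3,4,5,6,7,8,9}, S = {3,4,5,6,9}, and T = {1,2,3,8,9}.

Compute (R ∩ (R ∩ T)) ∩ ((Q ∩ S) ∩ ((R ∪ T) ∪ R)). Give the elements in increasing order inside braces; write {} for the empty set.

{9}

R ∩ T = {2,3,8,9}
R ∩ (R ∩ T) = {2,3,8,9}
Q ∩ S = {4,5,9}
R ∪ T = {1,2,3,4,5,6,7,8,9}
(R ∪ T) ∪ R = {1,2,3,4,5,6,7,8,9}
(Q ∩ S) ∩ ((R ∪ T) ∪ R) = {4,5,9}
(R ∩ (R ∩ T)) ∩ ((Q ∩ S) ∩ ((R ∪ T) ∪ R)) = {9}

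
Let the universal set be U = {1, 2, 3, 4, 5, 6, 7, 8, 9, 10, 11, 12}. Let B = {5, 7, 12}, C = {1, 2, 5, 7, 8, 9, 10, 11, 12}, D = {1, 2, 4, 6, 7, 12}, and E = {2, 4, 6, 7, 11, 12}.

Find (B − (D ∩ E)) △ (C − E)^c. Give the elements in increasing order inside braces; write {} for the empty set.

{2, 3, 4, 5, 6, 7, 11, 12}

D ∩ E = {2, 4, 6, 7, 12}
B − (D ∩ E) = {5}
C − E = {1, 5, 8, 9, 10}
(C − E)^c = {2, 3, 4, 6, 7, 11, 12}
(B − (D ∩ E)) △ (C − E)^c = {2, 3, 4, 5, 6, 7, 11, 12}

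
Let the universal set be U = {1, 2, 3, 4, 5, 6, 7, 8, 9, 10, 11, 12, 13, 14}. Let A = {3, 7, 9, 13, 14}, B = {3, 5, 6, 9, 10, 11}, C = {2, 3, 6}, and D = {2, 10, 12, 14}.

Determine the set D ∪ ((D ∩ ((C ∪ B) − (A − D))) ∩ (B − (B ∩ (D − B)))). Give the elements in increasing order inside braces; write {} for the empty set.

C ∪ B = {2, 3, 5, 6, 9, 10, 11}
A − D = {3, 7, 9, 13}
(C ∪ B) − (A − D) = {2, 5, 6, 10, 11}
D ∩ ((C ∪ B) − (A − D)) = {2, 10}
D − B = {2, 12, 14}
B ∩ (D − B) = {}
B − (B ∩ (D − B)) = {3, 5, 6, 9, 10, 11}
(D ∩ ((C ∪ B) − (A − D))) ∩ (B − (B ∩ (D − B))) = {10}
D ∪ ((D ∩ ((C ∪ B) − (A − D))) ∩ (B − (B ∩ (D − B)))) = {2, 10, 12, 14}

{2, 10, 12, 14}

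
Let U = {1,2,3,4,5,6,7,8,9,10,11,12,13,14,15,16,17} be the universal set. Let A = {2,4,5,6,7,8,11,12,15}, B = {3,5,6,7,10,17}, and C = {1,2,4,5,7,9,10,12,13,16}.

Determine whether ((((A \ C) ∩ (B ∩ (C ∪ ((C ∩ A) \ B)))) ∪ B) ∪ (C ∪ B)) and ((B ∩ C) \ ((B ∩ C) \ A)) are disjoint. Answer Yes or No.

A \ C = {6,8,11,15}
C ∩ A = {2,4,5,7,12}
(C ∩ A) \ B = {2,4,12}
C ∪ ((C ∩ A) \ B) = {1,2,4,5,7,9,10,12,13,16}
B ∩ (C ∪ ((C ∩ A) \ B)) = {5,7,10}
(A \ C) ∩ (B ∩ (C ∪ ((C ∩ A) \ B))) = {}
((A \ C) ∩ (B ∩ (C ∪ ((C ∩ A) \ B)))) ∪ B = {3,5,6,7,10,17}
C ∪ B = {1,2,3,4,5,6,7,9,10,12,13,16,17}
(((A \ C) ∩ (B ∩ (C ∪ ((C ∩ A) \ B)))) ∪ B) ∪ (C ∪ B) = {1,2,3,4,5,6,7,9,10,12,13,16,17}
B ∩ C = {5,7,10}
(B ∩ C) \ A = {10}
(B ∩ C) \ ((B ∩ C) \ A) = {5,7}
5 lies in both, so they are not disjoint.

No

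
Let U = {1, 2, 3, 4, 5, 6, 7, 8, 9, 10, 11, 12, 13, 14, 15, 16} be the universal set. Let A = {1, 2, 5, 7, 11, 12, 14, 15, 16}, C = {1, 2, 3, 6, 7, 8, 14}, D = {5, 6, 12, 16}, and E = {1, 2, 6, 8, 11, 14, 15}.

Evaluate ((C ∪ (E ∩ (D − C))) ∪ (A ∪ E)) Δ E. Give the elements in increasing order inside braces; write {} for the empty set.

D − C = {5, 12, 16}
E ∩ (D − C) = {}
C ∪ (E ∩ (D − C)) = {1, 2, 3, 6, 7, 8, 14}
A ∪ E = {1, 2, 5, 6, 7, 8, 11, 12, 14, 15, 16}
(C ∪ (E ∩ (D − C))) ∪ (A ∪ E) = {1, 2, 3, 5, 6, 7, 8, 11, 12, 14, 15, 16}
((C ∪ (E ∩ (D − C))) ∪ (A ∪ E)) Δ E = {3, 5, 7, 12, 16}

{3, 5, 7, 12, 16}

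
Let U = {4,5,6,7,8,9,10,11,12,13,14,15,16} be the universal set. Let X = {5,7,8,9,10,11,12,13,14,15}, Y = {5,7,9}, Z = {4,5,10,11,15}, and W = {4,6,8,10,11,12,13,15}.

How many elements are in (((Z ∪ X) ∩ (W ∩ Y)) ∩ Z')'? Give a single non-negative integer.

Z ∪ X = {4,5,7,8,9,10,11,12,13,14,15}
W ∩ Y = {}
(Z ∪ X) ∩ (W ∩ Y) = {}
Z' = {6,7,8,9,12,13,14,16}
((Z ∪ X) ∩ (W ∩ Y)) ∩ Z' = {}
(((Z ∪ X) ∩ (W ∩ Y)) ∩ Z')' = {4,5,6,7,8,9,10,11,12,13,14,15,16}
|(((Z ∪ X) ∩ (W ∩ Y)) ∩ Z')'| = 13

13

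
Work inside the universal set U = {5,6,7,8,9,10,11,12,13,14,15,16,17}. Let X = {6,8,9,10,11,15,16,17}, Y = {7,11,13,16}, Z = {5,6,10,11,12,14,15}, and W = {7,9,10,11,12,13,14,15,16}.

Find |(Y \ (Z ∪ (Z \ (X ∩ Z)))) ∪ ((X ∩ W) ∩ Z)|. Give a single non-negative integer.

6

X ∩ Z = {6,10,11,15}
Z \ (X ∩ Z) = {5,12,14}
Z ∪ (Z \ (X ∩ Z)) = {5,6,10,11,12,14,15}
Y \ (Z ∪ (Z \ (X ∩ Z))) = {7,13,16}
X ∩ W = {9,10,11,15,16}
(X ∩ W) ∩ Z = {10,11,15}
(Y \ (Z ∪ (Z \ (X ∩ Z)))) ∪ ((X ∩ W) ∩ Z) = {7,10,11,13,15,16}
|(Y \ (Z ∪ (Z \ (X ∩ Z)))) ∪ ((X ∩ W) ∩ Z)| = 6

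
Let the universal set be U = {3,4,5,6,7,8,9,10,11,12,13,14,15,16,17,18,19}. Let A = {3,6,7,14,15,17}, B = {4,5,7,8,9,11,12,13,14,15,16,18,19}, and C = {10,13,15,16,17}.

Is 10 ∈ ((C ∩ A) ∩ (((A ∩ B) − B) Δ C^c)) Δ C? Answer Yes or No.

Yes

10 ∈ C and 10 ∉ A, so 10 ∉ C ∩ A
10 ∉ A and 10 ∉ B, so 10 ∉ A ∩ B
10 ∉ (A ∩ B) and 10 ∉ B, so 10 ∉ (A ∩ B) − B
10 ∈ C, so 10 ∉ C^c
10 ∉ ((A ∩ B) − B) and 10 ∉ C^c, so 10 ∉ ((A ∩ B) − B) Δ C^c
10 ∉ (C ∩ A) and 10 ∉ (((A ∩ B) − B) Δ C^c), so 10 ∉ (C ∩ A) ∩ (((A ∩ B) − B) Δ C^c)
10 ∉ ((C ∩ A) ∩ (((A ∩ B) − B) Δ C^c)) and 10 ∈ C, so 10 ∈ ((C ∩ A) ∩ (((A ∩ B) − B) Δ C^c)) Δ C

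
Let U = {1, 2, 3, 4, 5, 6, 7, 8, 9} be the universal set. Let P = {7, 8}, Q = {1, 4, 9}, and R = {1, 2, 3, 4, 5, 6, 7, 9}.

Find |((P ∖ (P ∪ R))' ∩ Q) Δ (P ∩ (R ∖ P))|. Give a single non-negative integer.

P ∪ R = {1, 2, 3, 4, 5, 6, 7, 8, 9}
P ∖ (P ∪ R) = {}
(P ∖ (P ∪ R))' = {1, 2, 3, 4, 5, 6, 7, 8, 9}
(P ∖ (P ∪ R))' ∩ Q = {1, 4, 9}
R ∖ P = {1, 2, 3, 4, 5, 6, 9}
P ∩ (R ∖ P) = {}
((P ∖ (P ∪ R))' ∩ Q) Δ (P ∩ (R ∖ P)) = {1, 4, 9}
|((P ∖ (P ∪ R))' ∩ Q) Δ (P ∩ (R ∖ P))| = 3

3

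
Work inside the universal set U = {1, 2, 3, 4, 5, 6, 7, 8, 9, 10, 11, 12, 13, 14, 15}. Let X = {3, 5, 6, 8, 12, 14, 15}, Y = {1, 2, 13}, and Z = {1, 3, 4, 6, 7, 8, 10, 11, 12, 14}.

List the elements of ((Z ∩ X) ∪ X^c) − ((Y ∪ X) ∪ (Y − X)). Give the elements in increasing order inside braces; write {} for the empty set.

Z ∩ X = {3, 6, 8, 12, 14}
X^c = {1, 2, 4, 7, 9, 10, 11, 13}
(Z ∩ X) ∪ X^c = {1, 2, 3, 4, 6, 7, 8, 9, 10, 11, 12, 13, 14}
Y ∪ X = {1, 2, 3, 5, 6, 8, 12, 13, 14, 15}
Y − X = {1, 2, 13}
(Y ∪ X) ∪ (Y − X) = {1, 2, 3, 5, 6, 8, 12, 13, 14, 15}
((Z ∩ X) ∪ X^c) − ((Y ∪ X) ∪ (Y − X)) = {4, 7, 9, 10, 11}

{4, 7, 9, 10, 11}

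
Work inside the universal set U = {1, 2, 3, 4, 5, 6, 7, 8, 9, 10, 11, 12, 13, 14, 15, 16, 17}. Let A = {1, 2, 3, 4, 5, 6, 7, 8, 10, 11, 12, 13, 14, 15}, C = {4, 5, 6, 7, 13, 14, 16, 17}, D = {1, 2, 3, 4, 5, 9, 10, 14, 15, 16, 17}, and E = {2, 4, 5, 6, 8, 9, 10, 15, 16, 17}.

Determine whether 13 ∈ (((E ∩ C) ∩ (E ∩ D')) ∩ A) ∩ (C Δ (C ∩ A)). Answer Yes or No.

No

13 ∉ E and 13 ∈ C, so 13 ∉ E ∩ C
13 ∉ D, so 13 ∈ D'
13 ∉ E and 13 ∈ D', so 13 ∉ E ∩ D'
13 ∉ (E ∩ C) and 13 ∉ (E ∩ D'), so 13 ∉ (E ∩ C) ∩ (E ∩ D')
13 ∉ ((E ∩ C) ∩ (E ∩ D')) and 13 ∈ A, so 13 ∉ ((E ∩ C) ∩ (E ∩ D')) ∩ A
13 ∈ C and 13 ∈ A, so 13 ∈ C ∩ A
13 ∈ C and 13 ∈ (C ∩ A), so 13 ∉ C Δ (C ∩ A)
13 ∉ (((E ∩ C) ∩ (E ∩ D')) ∩ A) and 13 ∉ (C Δ (C ∩ A)), so 13 ∉ (((E ∩ C) ∩ (E ∩ D')) ∩ A) ∩ (C Δ (C ∩ A))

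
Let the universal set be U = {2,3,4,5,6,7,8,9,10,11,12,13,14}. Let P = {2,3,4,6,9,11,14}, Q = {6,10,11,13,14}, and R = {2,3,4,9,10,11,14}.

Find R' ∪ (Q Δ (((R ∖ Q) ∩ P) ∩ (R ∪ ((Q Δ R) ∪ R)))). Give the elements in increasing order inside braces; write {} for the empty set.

{2,3,4,5,6,7,8,9,10,11,12,13,14}

R' = {5,6,7,8,12,13}
R ∖ Q = {2,3,4,9}
(R ∖ Q) ∩ P = {2,3,4,9}
Q Δ R = {2,3,4,6,9,13}
(Q Δ R) ∪ R = {2,3,4,6,9,10,11,13,14}
R ∪ ((Q Δ R) ∪ R) = {2,3,4,6,9,10,11,13,14}
((R ∖ Q) ∩ P) ∩ (R ∪ ((Q Δ R) ∪ R)) = {2,3,4,9}
Q Δ (((R ∖ Q) ∩ P) ∩ (R ∪ ((Q Δ R) ∪ R))) = {2,3,4,6,9,10,11,13,14}
R' ∪ (Q Δ (((R ∖ Q) ∩ P) ∩ (R ∪ ((Q Δ R) ∪ R)))) = {2,3,4,5,6,7,8,9,10,11,12,13,14}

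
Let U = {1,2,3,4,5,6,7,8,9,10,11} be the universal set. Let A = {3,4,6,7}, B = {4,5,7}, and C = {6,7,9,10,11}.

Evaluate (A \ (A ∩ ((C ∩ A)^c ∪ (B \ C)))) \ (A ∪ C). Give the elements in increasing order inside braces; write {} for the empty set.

C ∩ A = {6,7}
(C ∩ A)^c = {1,2,3,4,5,8,9,10,11}
B \ C = {4,5}
(C ∩ A)^c ∪ (B \ C) = {1,2,3,4,5,8,9,10,11}
A ∩ ((C ∩ A)^c ∪ (B \ C)) = {3,4}
A \ (A ∩ ((C ∩ A)^c ∪ (B \ C))) = {6,7}
A ∪ C = {3,4,6,7,9,10,11}
(A \ (A ∩ ((C ∩ A)^c ∪ (B \ C)))) \ (A ∪ C) = {}

{}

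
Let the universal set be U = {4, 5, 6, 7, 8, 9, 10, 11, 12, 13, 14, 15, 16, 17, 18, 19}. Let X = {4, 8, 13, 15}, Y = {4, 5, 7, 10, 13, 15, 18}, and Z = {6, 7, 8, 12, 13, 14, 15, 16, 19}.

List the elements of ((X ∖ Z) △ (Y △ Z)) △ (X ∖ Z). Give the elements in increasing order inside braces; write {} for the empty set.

{4, 5, 6, 8, 10, 12, 14, 16, 18, 19}

X ∖ Z = {4}
Y △ Z = {4, 5, 6, 8, 10, 12, 14, 16, 18, 19}
(X ∖ Z) △ (Y △ Z) = {5, 6, 8, 10, 12, 14, 16, 18, 19}
((X ∖ Z) △ (Y △ Z)) △ (X ∖ Z) = {4, 5, 6, 8, 10, 12, 14, 16, 18, 19}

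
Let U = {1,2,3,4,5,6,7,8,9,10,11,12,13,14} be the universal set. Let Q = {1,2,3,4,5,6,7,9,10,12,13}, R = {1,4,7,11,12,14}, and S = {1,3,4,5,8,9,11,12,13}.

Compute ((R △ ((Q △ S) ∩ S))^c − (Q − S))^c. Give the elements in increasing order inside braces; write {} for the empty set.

Q △ S = {2,6,7,8,10,11}
(Q △ S) ∩ S = {8,11}
R △ ((Q △ S) ∩ S) = {1,4,7,8,12,14}
(R △ ((Q △ S) ∩ S))^c = {2,3,5,6,9,10,11,13}
Q − S = {2,6,7,10}
(R △ ((Q △ S) ∩ S))^c − (Q − S) = {3,5,9,11,13}
((R △ ((Q △ S) ∩ S))^c − (Q − S))^c = {1,2,4,6,7,8,10,12,14}

{1,2,4,6,7,8,10,12,14}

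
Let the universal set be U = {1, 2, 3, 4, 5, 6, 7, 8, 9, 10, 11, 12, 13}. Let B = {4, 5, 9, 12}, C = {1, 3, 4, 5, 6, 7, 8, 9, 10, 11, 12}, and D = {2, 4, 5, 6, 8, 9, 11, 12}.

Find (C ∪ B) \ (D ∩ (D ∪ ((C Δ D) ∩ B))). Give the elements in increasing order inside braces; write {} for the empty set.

C ∪ B = {1, 3, 4, 5, 6, 7, 8, 9, 10, 11, 12}
C Δ D = {1, 2, 3, 7, 10}
(C Δ D) ∩ B = {}
D ∪ ((C Δ D) ∩ B) = {2, 4, 5, 6, 8, 9, 11, 12}
D ∩ (D ∪ ((C Δ D) ∩ B)) = {2, 4, 5, 6, 8, 9, 11, 12}
(C ∪ B) \ (D ∩ (D ∪ ((C Δ D) ∩ B))) = {1, 3, 7, 10}

{1, 3, 7, 10}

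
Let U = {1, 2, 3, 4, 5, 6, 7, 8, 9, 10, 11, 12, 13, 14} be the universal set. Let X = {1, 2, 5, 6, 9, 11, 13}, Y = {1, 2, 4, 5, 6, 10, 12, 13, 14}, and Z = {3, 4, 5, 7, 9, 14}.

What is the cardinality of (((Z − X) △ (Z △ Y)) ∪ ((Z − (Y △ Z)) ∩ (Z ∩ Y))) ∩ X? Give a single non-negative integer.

Z − X = {3, 4, 7, 14}
Z △ Y = {1, 2, 3, 6, 7, 9, 10, 12, 13}
(Z − X) △ (Z △ Y) = {1, 2, 4, 6, 9, 10, 12, 13, 14}
Y △ Z = {1, 2, 3, 6, 7, 9, 10, 12, 13}
Z − (Y △ Z) = {4, 5, 14}
Z ∩ Y = {4, 5, 14}
(Z − (Y △ Z)) ∩ (Z ∩ Y) = {4, 5, 14}
((Z − X) △ (Z △ Y)) ∪ ((Z − (Y △ Z)) ∩ (Z ∩ Y)) = {1, 2, 4, 5, 6, 9, 10, 12, 13, 14}
(((Z − X) △ (Z △ Y)) ∪ ((Z − (Y △ Z)) ∩ (Z ∩ Y))) ∩ X = {1, 2, 5, 6, 9, 13}
|(((Z − X) △ (Z △ Y)) ∪ ((Z − (Y △ Z)) ∩ (Z ∩ Y))) ∩ X| = 6

6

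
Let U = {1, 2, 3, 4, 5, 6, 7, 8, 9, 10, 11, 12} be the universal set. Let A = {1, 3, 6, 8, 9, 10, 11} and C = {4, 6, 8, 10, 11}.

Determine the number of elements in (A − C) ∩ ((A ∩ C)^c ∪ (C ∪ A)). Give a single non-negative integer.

3

A − C = {1, 3, 9}
A ∩ C = {6, 8, 10, 11}
(A ∩ C)^c = {1, 2, 3, 4, 5, 7, 9, 12}
C ∪ A = {1, 3, 4, 6, 8, 9, 10, 11}
(A ∩ C)^c ∪ (C ∪ A) = {1, 2, 3, 4, 5, 6, 7, 8, 9, 10, 11, 12}
(A − C) ∩ ((A ∩ C)^c ∪ (C ∪ A)) = {1, 3, 9}
|(A − C) ∩ ((A ∩ C)^c ∪ (C ∪ A))| = 3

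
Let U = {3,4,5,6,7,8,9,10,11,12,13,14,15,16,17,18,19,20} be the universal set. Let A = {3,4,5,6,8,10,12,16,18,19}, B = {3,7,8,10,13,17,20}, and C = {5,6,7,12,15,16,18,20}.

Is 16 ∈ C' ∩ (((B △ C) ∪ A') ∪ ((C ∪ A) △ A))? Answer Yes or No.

16 ∈ C, so 16 ∉ C'
16 ∉ B and 16 ∈ C, so 16 ∈ B △ C
16 ∈ A, so 16 ∉ A'
16 ∈ (B △ C) and 16 ∉ A', so 16 ∈ (B △ C) ∪ A'
16 ∈ C and 16 ∈ A, so 16 ∈ C ∪ A
16 ∈ (C ∪ A) and 16 ∈ A, so 16 ∉ (C ∪ A) △ A
16 ∈ ((B △ C) ∪ A') and 16 ∉ ((C ∪ A) △ A), so 16 ∈ ((B △ C) ∪ A') ∪ ((C ∪ A) △ A)
16 ∉ C' and 16 ∈ (((B △ C) ∪ A') ∪ ((C ∪ A) △ A)), so 16 ∉ C' ∩ (((B △ C) ∪ A') ∪ ((C ∪ A) △ A))

No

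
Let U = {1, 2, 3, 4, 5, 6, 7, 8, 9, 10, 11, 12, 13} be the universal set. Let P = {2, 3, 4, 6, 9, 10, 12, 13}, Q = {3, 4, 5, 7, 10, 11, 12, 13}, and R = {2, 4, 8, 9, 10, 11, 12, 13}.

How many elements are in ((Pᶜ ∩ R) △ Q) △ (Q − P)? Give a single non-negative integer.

7

Pᶜ = {1, 5, 7, 8, 11}
Pᶜ ∩ R = {8, 11}
(Pᶜ ∩ R) △ Q = {3, 4, 5, 7, 8, 10, 12, 13}
Q − P = {5, 7, 11}
((Pᶜ ∩ R) △ Q) △ (Q − P) = {3, 4, 8, 10, 11, 12, 13}
|((Pᶜ ∩ R) △ Q) △ (Q − P)| = 7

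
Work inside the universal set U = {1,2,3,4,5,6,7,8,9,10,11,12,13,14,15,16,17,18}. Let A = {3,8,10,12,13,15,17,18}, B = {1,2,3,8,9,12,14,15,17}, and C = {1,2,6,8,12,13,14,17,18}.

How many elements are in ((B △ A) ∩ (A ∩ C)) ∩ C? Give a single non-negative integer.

B △ A = {1,2,9,10,13,14,18}
A ∩ C = {8,12,13,17,18}
(B △ A) ∩ (A ∩ C) = {13,18}
((B △ A) ∩ (A ∩ C)) ∩ C = {13,18}
|((B △ A) ∩ (A ∩ C)) ∩ C| = 2

2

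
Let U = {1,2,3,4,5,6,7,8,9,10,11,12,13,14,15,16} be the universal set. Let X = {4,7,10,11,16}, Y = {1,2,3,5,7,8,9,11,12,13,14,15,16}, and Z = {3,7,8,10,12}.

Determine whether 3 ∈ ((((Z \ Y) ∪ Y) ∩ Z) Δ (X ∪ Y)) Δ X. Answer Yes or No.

No

3 ∈ Z and 3 ∈ Y, so 3 ∉ Z \ Y
3 ∉ (Z \ Y) and 3 ∈ Y, so 3 ∈ (Z \ Y) ∪ Y
3 ∈ ((Z \ Y) ∪ Y) and 3 ∈ Z, so 3 ∈ ((Z \ Y) ∪ Y) ∩ Z
3 ∉ X and 3 ∈ Y, so 3 ∈ X ∪ Y
3 ∈ (((Z \ Y) ∪ Y) ∩ Z) and 3 ∈ (X ∪ Y), so 3 ∉ (((Z \ Y) ∪ Y) ∩ Z) Δ (X ∪ Y)
3 ∉ ((((Z \ Y) ∪ Y) ∩ Z) Δ (X ∪ Y)) and 3 ∉ X, so 3 ∉ ((((Z \ Y) ∪ Y) ∩ Z) Δ (X ∪ Y)) Δ X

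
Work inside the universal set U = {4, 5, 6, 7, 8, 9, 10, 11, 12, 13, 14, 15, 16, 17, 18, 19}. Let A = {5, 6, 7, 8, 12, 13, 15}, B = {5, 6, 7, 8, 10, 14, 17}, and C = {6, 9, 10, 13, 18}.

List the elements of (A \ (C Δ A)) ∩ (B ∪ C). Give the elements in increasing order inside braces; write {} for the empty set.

{6, 13}

C Δ A = {5, 7, 8, 9, 10, 12, 15, 18}
A \ (C Δ A) = {6, 13}
B ∪ C = {5, 6, 7, 8, 9, 10, 13, 14, 17, 18}
(A \ (C Δ A)) ∩ (B ∪ C) = {6, 13}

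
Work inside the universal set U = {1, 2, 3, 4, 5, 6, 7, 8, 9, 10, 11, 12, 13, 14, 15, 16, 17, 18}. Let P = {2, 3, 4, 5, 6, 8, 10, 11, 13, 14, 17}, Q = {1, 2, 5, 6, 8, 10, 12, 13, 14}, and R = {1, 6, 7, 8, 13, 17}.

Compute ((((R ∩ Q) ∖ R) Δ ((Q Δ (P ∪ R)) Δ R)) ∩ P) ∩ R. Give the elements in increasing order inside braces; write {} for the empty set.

R ∩ Q = {1, 6, 8, 13}
(R ∩ Q) ∖ R = {}
P ∪ R = {1, 2, 3, 4, 5, 6, 7, 8, 10, 11, 13, 14, 17}
Q Δ (P ∪ R) = {3, 4, 7, 11, 12, 17}
(Q Δ (P ∪ R)) Δ R = {1, 3, 4, 6, 8, 11, 12, 13}
((R ∩ Q) ∖ R) Δ ((Q Δ (P ∪ R)) Δ R) = {1, 3, 4, 6, 8, 11, 12, 13}
(((R ∩ Q) ∖ R) Δ ((Q Δ (P ∪ R)) Δ R)) ∩ P = {3, 4, 6, 8, 11, 13}
((((R ∩ Q) ∖ R) Δ ((Q Δ (P ∪ R)) Δ R)) ∩ P) ∩ R = {6, 8, 13}

{6, 8, 13}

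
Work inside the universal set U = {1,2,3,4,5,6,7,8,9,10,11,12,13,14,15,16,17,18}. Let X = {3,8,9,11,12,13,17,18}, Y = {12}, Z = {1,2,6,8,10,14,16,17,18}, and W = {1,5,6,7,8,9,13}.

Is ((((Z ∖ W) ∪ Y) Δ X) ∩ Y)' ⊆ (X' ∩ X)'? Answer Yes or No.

Z ∖ W = {2,10,14,16,17,18}
(Z ∖ W) ∪ Y = {2,10,12,14,16,17,18}
((Z ∖ W) ∪ Y) Δ X = {2,3,8,9,10,11,13,14,16}
(((Z ∖ W) ∪ Y) Δ X) ∩ Y = {}
((((Z ∖ W) ∪ Y) Δ X) ∩ Y)' = {1,2,3,4,5,6,7,8,9,10,11,12,13,14,15,16,17,18}
X' = {1,2,4,5,6,7,10,14,15,16}
X' ∩ X = {}
(X' ∩ X)' = {1,2,3,4,5,6,7,8,9,10,11,12,13,14,15,16,17,18}
Every element of {1,2,3,4,5,6,7,8,9,10,11,12,13,14,15,16,17,18} is in {1,2,3,4,5,6,7,8,9,10,11,12,13,14,15,16,17,18}, so ((((Z ∖ W) ∪ Y) Δ X) ∩ Y)' ⊆ (X' ∩ X)'.

Yes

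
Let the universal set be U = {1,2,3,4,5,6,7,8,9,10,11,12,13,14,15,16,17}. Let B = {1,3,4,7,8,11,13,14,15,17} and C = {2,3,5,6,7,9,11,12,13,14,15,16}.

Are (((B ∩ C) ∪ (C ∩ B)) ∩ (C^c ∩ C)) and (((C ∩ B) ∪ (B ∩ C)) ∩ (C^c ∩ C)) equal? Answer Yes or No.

B ∩ C = {3,7,11,13,14,15}
C ∩ B = {3,7,11,13,14,15}
(B ∩ C) ∪ (C ∩ B) = {3,7,11,13,14,15}
C^c = {1,4,8,10,17}
C^c ∩ C = {}
((B ∩ C) ∪ (C ∩ B)) ∩ (C^c ∩ C) = {}
(C ∩ B) ∪ (B ∩ C) = {3,7,11,13,14,15}
((C ∩ B) ∪ (B ∩ C)) ∩ (C^c ∩ C) = {}
Both equal {}, so ((B ∩ C) ∪ (C ∩ B)) ∩ (C^c ∩ C) = ((C ∩ B) ∪ (B ∩ C)) ∩ (C^c ∩ C).

Yes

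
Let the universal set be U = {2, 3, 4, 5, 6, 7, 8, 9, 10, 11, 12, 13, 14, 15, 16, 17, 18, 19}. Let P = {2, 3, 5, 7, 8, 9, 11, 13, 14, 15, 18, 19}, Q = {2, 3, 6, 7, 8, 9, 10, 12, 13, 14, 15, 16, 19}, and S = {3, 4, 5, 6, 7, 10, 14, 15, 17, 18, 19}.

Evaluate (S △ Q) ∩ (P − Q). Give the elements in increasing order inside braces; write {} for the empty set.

S △ Q = {2, 4, 5, 8, 9, 12, 13, 16, 17, 18}
P − Q = {5, 11, 18}
(S △ Q) ∩ (P − Q) = {5, 18}

{5, 18}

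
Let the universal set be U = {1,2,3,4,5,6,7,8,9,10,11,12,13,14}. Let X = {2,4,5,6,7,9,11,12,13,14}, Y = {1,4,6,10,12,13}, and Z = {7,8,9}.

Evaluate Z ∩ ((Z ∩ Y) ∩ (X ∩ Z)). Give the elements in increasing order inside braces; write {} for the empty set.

Z ∩ Y = {}
X ∩ Z = {7,9}
(Z ∩ Y) ∩ (X ∩ Z) = {}
Z ∩ ((Z ∩ Y) ∩ (X ∩ Z)) = {}

{}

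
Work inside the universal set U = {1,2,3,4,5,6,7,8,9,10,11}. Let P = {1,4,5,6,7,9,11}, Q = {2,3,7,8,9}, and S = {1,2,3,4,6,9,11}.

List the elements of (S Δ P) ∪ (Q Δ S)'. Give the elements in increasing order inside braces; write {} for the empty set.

{2,3,5,7,9,10}

S Δ P = {2,3,5,7}
Q Δ S = {1,4,6,7,8,11}
(Q Δ S)' = {2,3,5,9,10}
(S Δ P) ∪ (Q Δ S)' = {2,3,5,7,9,10}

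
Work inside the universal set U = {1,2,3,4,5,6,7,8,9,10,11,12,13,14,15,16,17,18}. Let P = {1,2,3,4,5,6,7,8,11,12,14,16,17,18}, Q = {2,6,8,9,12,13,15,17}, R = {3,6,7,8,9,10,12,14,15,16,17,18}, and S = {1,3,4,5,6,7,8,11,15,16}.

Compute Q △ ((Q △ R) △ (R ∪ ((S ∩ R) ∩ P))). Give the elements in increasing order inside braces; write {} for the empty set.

{}

Q △ R = {2,3,7,10,13,14,16,18}
S ∩ R = {3,6,7,8,15,16}
(S ∩ R) ∩ P = {3,6,7,8,16}
R ∪ ((S ∩ R) ∩ P) = {3,6,7,8,9,10,12,14,15,16,17,18}
(Q △ R) △ (R ∪ ((S ∩ R) ∩ P)) = {2,6,8,9,12,13,15,17}
Q △ ((Q △ R) △ (R ∪ ((S ∩ R) ∩ P))) = {}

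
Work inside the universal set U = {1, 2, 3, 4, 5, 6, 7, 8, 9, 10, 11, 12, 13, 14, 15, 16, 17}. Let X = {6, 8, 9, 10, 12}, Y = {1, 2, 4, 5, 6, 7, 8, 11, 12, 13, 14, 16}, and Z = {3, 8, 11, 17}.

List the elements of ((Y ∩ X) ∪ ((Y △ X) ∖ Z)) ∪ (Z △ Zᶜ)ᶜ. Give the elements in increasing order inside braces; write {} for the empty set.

Y ∩ X = {6, 8, 12}
Y △ X = {1, 2, 4, 5, 7, 9, 10, 11, 13, 14, 16}
(Y △ X) ∖ Z = {1, 2, 4, 5, 7, 9, 10, 13, 14, 16}
(Y ∩ X) ∪ ((Y △ X) ∖ Z) = {1, 2, 4, 5, 6, 7, 8, 9, 10, 12, 13, 14, 16}
Zᶜ = {1, 2, 4, 5, 6, 7, 9, 10, 12, 13, 14, 15, 16}
Z △ Zᶜ = {1, 2, 3, 4, 5, 6, 7, 8, 9, 10, 11, 12, 13, 14, 15, 16, 17}
(Z △ Zᶜ)ᶜ = {}
((Y ∩ X) ∪ ((Y △ X) ∖ Z)) ∪ (Z △ Zᶜ)ᶜ = {1, 2, 4, 5, 6, 7, 8, 9, 10, 12, 13, 14, 16}

{1, 2, 4, 5, 6, 7, 8, 9, 10, 12, 13, 14, 16}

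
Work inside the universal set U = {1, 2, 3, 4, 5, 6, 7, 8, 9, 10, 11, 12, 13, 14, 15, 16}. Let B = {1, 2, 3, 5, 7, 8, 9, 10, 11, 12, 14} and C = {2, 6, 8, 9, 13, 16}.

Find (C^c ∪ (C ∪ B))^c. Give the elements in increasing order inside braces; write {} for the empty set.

{}

C^c = {1, 3, 4, 5, 7, 10, 11, 12, 14, 15}
C ∪ B = {1, 2, 3, 5, 6, 7, 8, 9, 10, 11, 12, 13, 14, 16}
C^c ∪ (C ∪ B) = {1, 2, 3, 4, 5, 6, 7, 8, 9, 10, 11, 12, 13, 14, 15, 16}
(C^c ∪ (C ∪ B))^c = {}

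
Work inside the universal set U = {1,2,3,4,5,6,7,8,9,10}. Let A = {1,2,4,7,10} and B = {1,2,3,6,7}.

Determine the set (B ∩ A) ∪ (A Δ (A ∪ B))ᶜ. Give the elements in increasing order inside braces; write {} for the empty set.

{1,2,4,5,7,8,9,10}

B ∩ A = {1,2,7}
A ∪ B = {1,2,3,4,6,7,10}
A Δ (A ∪ B) = {3,6}
(A Δ (A ∪ B))ᶜ = {1,2,4,5,7,8,9,10}
(B ∩ A) ∪ (A Δ (A ∪ B))ᶜ = {1,2,4,5,7,8,9,10}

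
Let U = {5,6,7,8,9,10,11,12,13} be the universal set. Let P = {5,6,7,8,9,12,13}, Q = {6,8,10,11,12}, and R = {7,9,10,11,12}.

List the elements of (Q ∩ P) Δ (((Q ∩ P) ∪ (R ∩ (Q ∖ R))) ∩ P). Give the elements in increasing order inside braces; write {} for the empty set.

{}

Q ∩ P = {6,8,12}
Q ∖ R = {6,8}
R ∩ (Q ∖ R) = {}
(Q ∩ P) ∪ (R ∩ (Q ∖ R)) = {6,8,12}
((Q ∩ P) ∪ (R ∩ (Q ∖ R))) ∩ P = {6,8,12}
(Q ∩ P) Δ (((Q ∩ P) ∪ (R ∩ (Q ∖ R))) ∩ P) = {}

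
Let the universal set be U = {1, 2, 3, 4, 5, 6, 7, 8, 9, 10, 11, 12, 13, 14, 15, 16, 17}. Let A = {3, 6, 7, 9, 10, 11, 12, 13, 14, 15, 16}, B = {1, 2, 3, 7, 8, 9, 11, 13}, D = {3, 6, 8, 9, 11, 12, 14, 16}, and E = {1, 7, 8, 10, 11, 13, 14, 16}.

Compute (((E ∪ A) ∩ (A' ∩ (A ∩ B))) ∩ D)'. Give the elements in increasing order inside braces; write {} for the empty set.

E ∪ A = {1, 3, 6, 7, 8, 9, 10, 11, 12, 13, 14, 15, 16}
A' = {1, 2, 4, 5, 8, 17}
A ∩ B = {3, 7, 9, 11, 13}
A' ∩ (A ∩ B) = {}
(E ∪ A) ∩ (A' ∩ (A ∩ B)) = {}
((E ∪ A) ∩ (A' ∩ (A ∩ B))) ∩ D = {}
(((E ∪ A) ∩ (A' ∩ (A ∩ B))) ∩ D)' = {1, 2, 3, 4, 5, 6, 7, 8, 9, 10, 11, 12, 13, 14, 15, 16, 17}

{1, 2, 3, 4, 5, 6, 7, 8, 9, 10, 11, 12, 13, 14, 15, 16, 17}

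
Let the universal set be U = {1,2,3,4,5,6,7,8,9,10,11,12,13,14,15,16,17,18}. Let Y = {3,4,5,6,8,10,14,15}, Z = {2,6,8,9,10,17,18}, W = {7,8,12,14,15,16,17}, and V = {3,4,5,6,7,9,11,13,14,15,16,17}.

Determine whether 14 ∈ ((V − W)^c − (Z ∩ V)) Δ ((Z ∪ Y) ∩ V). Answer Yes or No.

No

14 ∈ V and 14 ∈ W, so 14 ∉ V − W
14 ∈ (V − W)^c since 14 ∉ (V − W)
14 ∉ Z and 14 ∈ V, so 14 ∉ Z ∩ V
14 ∈ (V − W)^c and 14 ∉ (Z ∩ V), so 14 ∈ (V − W)^c − (Z ∩ V)
14 ∉ Z and 14 ∈ Y, so 14 ∈ Z ∪ Y
14 ∈ (Z ∪ Y) and 14 ∈ V, so 14 ∈ (Z ∪ Y) ∩ V
14 ∈ ((V − W)^c − (Z ∩ V)) and 14 ∈ ((Z ∪ Y) ∩ V), so 14 ∉ ((V − W)^c − (Z ∩ V)) Δ ((Z ∪ Y) ∩ V)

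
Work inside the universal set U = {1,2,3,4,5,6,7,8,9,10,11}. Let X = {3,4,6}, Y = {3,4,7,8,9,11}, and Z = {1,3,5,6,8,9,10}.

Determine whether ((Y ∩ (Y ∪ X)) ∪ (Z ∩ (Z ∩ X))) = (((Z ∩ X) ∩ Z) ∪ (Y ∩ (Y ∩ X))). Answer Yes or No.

No

Y ∪ X = {3,4,6,7,8,9,11}
Y ∩ (Y ∪ X) = {3,4,7,8,9,11}
Z ∩ X = {3,6}
Z ∩ (Z ∩ X) = {3,6}
(Y ∩ (Y ∪ X)) ∪ (Z ∩ (Z ∩ X)) = {3,4,6,7,8,9,11}
(Z ∩ X) ∩ Z = {3,6}
Y ∩ X = {3,4}
Y ∩ (Y ∩ X) = {3,4}
((Z ∩ X) ∩ Z) ∪ (Y ∩ (Y ∩ X)) = {3,4,6}
7 ∈ (Y ∩ (Y ∪ X)) ∪ (Z ∩ (Z ∩ X)) but 7 ∉ ((Z ∩ X) ∩ Z) ∪ (Y ∩ (Y ∩ X)), so they differ.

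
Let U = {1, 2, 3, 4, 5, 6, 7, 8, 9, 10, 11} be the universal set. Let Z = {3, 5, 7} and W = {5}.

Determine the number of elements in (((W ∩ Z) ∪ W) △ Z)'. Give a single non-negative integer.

9

W ∩ Z = {5}
(W ∩ Z) ∪ W = {5}
((W ∩ Z) ∪ W) △ Z = {3, 7}
(((W ∩ Z) ∪ W) △ Z)' = {1, 2, 4, 5, 6, 8, 9, 10, 11}
|(((W ∩ Z) ∪ W) △ Z)'| = 9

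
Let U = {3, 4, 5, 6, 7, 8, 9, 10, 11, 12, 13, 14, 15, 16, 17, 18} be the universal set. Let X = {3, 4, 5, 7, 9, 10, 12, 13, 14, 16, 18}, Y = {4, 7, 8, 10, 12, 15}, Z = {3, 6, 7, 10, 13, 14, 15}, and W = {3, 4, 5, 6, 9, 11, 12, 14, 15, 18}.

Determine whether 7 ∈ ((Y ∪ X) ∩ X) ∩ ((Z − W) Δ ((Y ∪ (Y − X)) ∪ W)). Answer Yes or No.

7 ∈ Y and 7 ∈ X, so 7 ∈ Y ∪ X
7 ∈ (Y ∪ X) and 7 ∈ X, so 7 ∈ (Y ∪ X) ∩ X
7 ∈ Z and 7 ∉ W, so 7 ∈ Z − W
7 ∈ Y and 7 ∈ X, so 7 ∉ Y − X
7 ∈ Y and 7 ∉ (Y − X), so 7 ∈ Y ∪ (Y − X)
7 ∈ (Y ∪ (Y − X)) and 7 ∉ W, so 7 ∈ (Y ∪ (Y − X)) ∪ W
7 ∈ (Z − W) and 7 ∈ ((Y ∪ (Y − X)) ∪ W), so 7 ∉ (Z − W) Δ ((Y ∪ (Y − X)) ∪ W)
7 ∈ ((Y ∪ X) ∩ X) and 7 ∉ ((Z − W) Δ ((Y ∪ (Y − X)) ∪ W)), so 7 ∉ ((Y ∪ X) ∩ X) ∩ ((Z − W) Δ ((Y ∪ (Y − X)) ∪ W))

No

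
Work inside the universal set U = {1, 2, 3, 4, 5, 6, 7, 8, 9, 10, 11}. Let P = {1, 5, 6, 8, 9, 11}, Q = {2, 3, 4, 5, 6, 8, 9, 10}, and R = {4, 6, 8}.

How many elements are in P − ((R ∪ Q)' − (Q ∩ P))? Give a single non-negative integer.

R ∪ Q = {2, 3, 4, 5, 6, 8, 9, 10}
(R ∪ Q)' = {1, 7, 11}
Q ∩ P = {5, 6, 8, 9}
(R ∪ Q)' − (Q ∩ P) = {1, 7, 11}
P − ((R ∪ Q)' − (Q ∩ P)) = {5, 6, 8, 9}
|P − ((R ∪ Q)' − (Q ∩ P))| = 4

4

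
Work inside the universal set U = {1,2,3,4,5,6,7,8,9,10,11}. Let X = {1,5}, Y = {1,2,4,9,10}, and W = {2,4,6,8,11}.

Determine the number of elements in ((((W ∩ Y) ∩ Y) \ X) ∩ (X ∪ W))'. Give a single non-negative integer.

W ∩ Y = {2,4}
(W ∩ Y) ∩ Y = {2,4}
((W ∩ Y) ∩ Y) \ X = {2,4}
X ∪ W = {1,2,4,5,6,8,11}
(((W ∩ Y) ∩ Y) \ X) ∩ (X ∪ W) = {2,4}
((((W ∩ Y) ∩ Y) \ X) ∩ (X ∪ W))' = {1,3,5,6,7,8,9,10,11}
|((((W ∩ Y) ∩ Y) \ X) ∩ (X ∪ W))'| = 9

9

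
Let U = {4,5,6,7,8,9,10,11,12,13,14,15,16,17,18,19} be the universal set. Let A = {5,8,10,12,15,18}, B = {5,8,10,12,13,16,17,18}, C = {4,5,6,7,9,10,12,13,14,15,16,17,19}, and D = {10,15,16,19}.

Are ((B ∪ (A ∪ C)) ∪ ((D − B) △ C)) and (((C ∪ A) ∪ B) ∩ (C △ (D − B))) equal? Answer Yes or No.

No

A ∪ C = {4,5,6,7,8,9,10,12,13,14,15,16,17,18,19}
B ∪ (A ∪ C) = {4,5,6,7,8,9,10,12,13,14,15,16,17,18,19}
D − B = {15,19}
(D − B) △ C = {4,5,6,7,9,10,12,13,14,16,17}
(B ∪ (A ∪ C)) ∪ ((D − B) △ C) = {4,5,6,7,8,9,10,12,13,14,15,16,17,18,19}
C ∪ A = {4,5,6,7,8,9,10,12,13,14,15,16,17,18,19}
(C ∪ A) ∪ B = {4,5,6,7,8,9,10,12,13,14,15,16,17,18,19}
C △ (D − B) = {4,5,6,7,9,10,12,13,14,16,17}
((C ∪ A) ∪ B) ∩ (C △ (D − B)) = {4,5,6,7,9,10,12,13,14,16,17}
8 ∈ (B ∪ (A ∪ C)) ∪ ((D − B) △ C) but 8 ∉ ((C ∪ A) ∪ B) ∩ (C △ (D − B)), so they differ.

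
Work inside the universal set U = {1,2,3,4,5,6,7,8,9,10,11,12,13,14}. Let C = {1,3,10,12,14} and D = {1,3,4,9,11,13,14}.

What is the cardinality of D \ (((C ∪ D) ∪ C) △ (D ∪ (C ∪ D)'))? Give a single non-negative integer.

C ∪ D = {1,3,4,9,10,11,12,13,14}
(C ∪ D) ∪ C = {1,3,4,9,10,11,12,13,14}
(C ∪ D)' = {2,5,6,7,8}
D ∪ (C ∪ D)' = {1,2,3,4,5,6,7,8,9,11,13,14}
((C ∪ D) ∪ C) △ (D ∪ (C ∪ D)') = {2,5,6,7,8,10,12}
D \ (((C ∪ D) ∪ C) △ (D ∪ (C ∪ D)')) = {1,3,4,9,11,13,14}
|D \ (((C ∪ D) ∪ C) △ (D ∪ (C ∪ D)'))| = 7

7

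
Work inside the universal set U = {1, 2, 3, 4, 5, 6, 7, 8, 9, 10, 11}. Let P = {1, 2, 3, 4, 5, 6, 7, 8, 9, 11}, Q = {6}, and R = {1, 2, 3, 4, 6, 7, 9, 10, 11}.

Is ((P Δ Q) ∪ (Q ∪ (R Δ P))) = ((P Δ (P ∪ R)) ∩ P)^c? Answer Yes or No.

P Δ Q = {1, 2, 3, 4, 5, 7, 8, 9, 11}
R Δ P = {5, 8, 10}
Q ∪ (R Δ P) = {5, 6, 8, 10}
(P Δ Q) ∪ (Q ∪ (R Δ P)) = {1, 2, 3, 4, 5, 6, 7, 8, 9, 10, 11}
P ∪ R = {1, 2, 3, 4, 5, 6, 7, 8, 9, 10, 11}
P Δ (P ∪ R) = {10}
(P Δ (P ∪ R)) ∩ P = {}
((P Δ (P ∪ R)) ∩ P)^c = {1, 2, 3, 4, 5, 6, 7, 8, 9, 10, 11}
Both equal {1, 2, 3, 4, 5, 6, 7, 8, 9, 10, 11}, so (P Δ Q) ∪ (Q ∪ (R Δ P)) = ((P Δ (P ∪ R)) ∩ P)^c.

Yes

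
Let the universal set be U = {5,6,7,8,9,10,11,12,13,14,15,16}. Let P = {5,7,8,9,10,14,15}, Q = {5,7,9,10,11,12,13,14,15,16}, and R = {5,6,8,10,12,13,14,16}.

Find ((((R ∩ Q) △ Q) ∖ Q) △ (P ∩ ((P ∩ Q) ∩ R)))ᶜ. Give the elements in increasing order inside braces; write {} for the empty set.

R ∩ Q = {5,10,12,13,14,16}
(R ∩ Q) △ Q = {7,9,11,15}
((R ∩ Q) △ Q) ∖ Q = {}
P ∩ Q = {5,7,9,10,14,15}
(P ∩ Q) ∩ R = {5,10,14}
P ∩ ((P ∩ Q) ∩ R) = {5,10,14}
(((R ∩ Q) △ Q) ∖ Q) △ (P ∩ ((P ∩ Q) ∩ R)) = {5,10,14}
((((R ∩ Q) △ Q) ∖ Q) △ (P ∩ ((P ∩ Q) ∩ R)))ᶜ = {6,7,8,9,11,12,13,15,16}

{6,7,8,9,11,12,13,15,16}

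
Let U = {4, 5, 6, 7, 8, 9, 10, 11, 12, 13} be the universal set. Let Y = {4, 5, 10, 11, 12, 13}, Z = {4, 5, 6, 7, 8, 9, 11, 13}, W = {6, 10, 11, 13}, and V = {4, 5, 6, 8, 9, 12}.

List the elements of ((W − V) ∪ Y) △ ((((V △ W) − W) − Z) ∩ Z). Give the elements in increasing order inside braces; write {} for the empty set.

W − V = {10, 11, 13}
(W − V) ∪ Y = {4, 5, 10, 11, 12, 13}
V △ W = {4, 5, 8, 9, 10, 11, 12, 13}
(V △ W) − W = {4, 5, 8, 9, 12}
((V △ W) − W) − Z = {12}
(((V △ W) − W) − Z) ∩ Z = {}
((W − V) ∪ Y) △ ((((V △ W) − W) − Z) ∩ Z) = {4, 5, 10, 11, 12, 13}

{4, 5, 10, 11, 12, 13}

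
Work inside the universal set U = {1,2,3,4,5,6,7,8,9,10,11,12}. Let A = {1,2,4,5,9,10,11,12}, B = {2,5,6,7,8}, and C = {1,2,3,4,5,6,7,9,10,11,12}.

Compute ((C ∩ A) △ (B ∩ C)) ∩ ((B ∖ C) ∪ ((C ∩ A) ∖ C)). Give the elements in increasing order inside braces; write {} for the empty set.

C ∩ A = {1,2,4,5,9,10,11,12}
B ∩ C = {2,5,6,7}
(C ∩ A) △ (B ∩ C) = {1,4,6,7,9,10,11,12}
B ∖ C = {8}
(C ∩ A) ∖ C = {}
(B ∖ C) ∪ ((C ∩ A) ∖ C) = {8}
((C ∩ A) △ (B ∩ C)) ∩ ((B ∖ C) ∪ ((C ∩ A) ∖ C)) = {}

{}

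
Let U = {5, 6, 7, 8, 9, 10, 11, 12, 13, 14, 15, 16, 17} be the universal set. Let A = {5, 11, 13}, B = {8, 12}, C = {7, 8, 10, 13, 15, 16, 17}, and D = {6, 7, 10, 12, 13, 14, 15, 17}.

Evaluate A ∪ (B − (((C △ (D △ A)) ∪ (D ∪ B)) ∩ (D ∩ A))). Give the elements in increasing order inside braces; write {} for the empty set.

{5, 8, 11, 12, 13}

D △ A = {5, 6, 7, 10, 11, 12, 14, 15, 17}
C △ (D △ A) = {5, 6, 8, 11, 12, 13, 14, 16}
D ∪ B = {6, 7, 8, 10, 12, 13, 14, 15, 17}
(C △ (D △ A)) ∪ (D ∪ B) = {5, 6, 7, 8, 10, 11, 12, 13, 14, 15, 16, 17}
D ∩ A = {13}
((C △ (D △ A)) ∪ (D ∪ B)) ∩ (D ∩ A) = {13}
B − (((C △ (D △ A)) ∪ (D ∪ B)) ∩ (D ∩ A)) = {8, 12}
A ∪ (B − (((C △ (D △ A)) ∪ (D ∪ B)) ∩ (D ∩ A))) = {5, 8, 11, 12, 13}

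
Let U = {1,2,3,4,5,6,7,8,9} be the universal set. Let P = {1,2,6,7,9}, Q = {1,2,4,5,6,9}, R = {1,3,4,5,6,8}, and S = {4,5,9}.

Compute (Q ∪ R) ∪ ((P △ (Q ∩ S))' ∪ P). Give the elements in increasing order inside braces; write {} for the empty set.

{1,2,3,4,5,6,7,8,9}

Q ∪ R = {1,2,3,4,5,6,8,9}
Q ∩ S = {4,5,9}
P △ (Q ∩ S) = {1,2,4,5,6,7}
(P △ (Q ∩ S))' = {3,8,9}
(P △ (Q ∩ S))' ∪ P = {1,2,3,6,7,8,9}
(Q ∪ R) ∪ ((P △ (Q ∩ S))' ∪ P) = {1,2,3,4,5,6,7,8,9}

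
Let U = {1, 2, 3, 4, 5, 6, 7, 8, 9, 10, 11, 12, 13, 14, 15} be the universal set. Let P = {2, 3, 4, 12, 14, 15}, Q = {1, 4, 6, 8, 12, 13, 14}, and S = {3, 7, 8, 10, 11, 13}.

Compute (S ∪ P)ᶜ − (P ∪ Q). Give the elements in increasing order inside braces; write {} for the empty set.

{5, 9}

S ∪ P = {2, 3, 4, 7, 8, 10, 11, 12, 13, 14, 15}
(S ∪ P)ᶜ = {1, 5, 6, 9}
P ∪ Q = {1, 2, 3, 4, 6, 8, 12, 13, 14, 15}
(S ∪ P)ᶜ − (P ∪ Q) = {5, 9}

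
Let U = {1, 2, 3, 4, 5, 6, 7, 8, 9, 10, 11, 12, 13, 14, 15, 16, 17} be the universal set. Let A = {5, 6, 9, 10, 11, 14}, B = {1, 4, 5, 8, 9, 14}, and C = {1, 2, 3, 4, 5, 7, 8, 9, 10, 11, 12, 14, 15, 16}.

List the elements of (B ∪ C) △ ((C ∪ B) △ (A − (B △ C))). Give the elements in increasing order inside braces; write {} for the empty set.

B ∪ C = {1, 2, 3, 4, 5, 7, 8, 9, 10, 11, 12, 14, 15, 16}
C ∪ B = {1, 2, 3, 4, 5, 7, 8, 9, 10, 11, 12, 14, 15, 16}
B △ C = {2, 3, 7, 10, 11, 12, 15, 16}
A − (B △ C) = {5, 6, 9, 14}
(C ∪ B) △ (A − (B △ C)) = {1, 2, 3, 4, 6, 7, 8, 10, 11, 12, 15, 16}
(B ∪ C) △ ((C ∪ B) △ (A − (B △ C))) = {5, 6, 9, 14}

{5, 6, 9, 14}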